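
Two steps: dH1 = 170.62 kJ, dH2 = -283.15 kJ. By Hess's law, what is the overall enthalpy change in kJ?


Hess's law: enthalpy is a state function, so add the step enthalpies.
dH_total = dH1 + dH2 = 170.62 + (-283.15)
dH_total = -112.53 kJ:

-112.53 kJ


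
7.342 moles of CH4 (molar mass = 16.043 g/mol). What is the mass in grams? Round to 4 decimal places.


mass = n * M
mass = 7.342 * 16.043
mass = 117.787706 g, rounded to 4 dp:

117.7877 g


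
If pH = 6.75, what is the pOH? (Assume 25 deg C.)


At 25 deg C, pH + pOH = 14.
pOH = 14 - pH = 14 - 6.75
pOH = 7.25:

7.25


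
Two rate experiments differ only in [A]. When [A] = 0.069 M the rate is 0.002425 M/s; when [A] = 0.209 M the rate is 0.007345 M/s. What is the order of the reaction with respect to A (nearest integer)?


Rate is proportional to [A]^n, so rate2/rate1 = ([A]2/[A]1)^n. Take logs to solve for n.
rate2/rate1 = 0.007345 / 0.002425 = 3.0289
[A]2/[A]1 = 0.209 / 0.069 = 3.029
n = ln(3.0289) / ln(3.029) = 1.0
Nearest integer order:

1


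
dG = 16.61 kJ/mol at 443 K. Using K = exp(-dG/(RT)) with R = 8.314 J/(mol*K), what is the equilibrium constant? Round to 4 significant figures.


dG is in kJ/mol; multiply by 1000 to match R in J/(mol*K).
RT = 8.314 * 443 = 3683.102 J/mol
exponent = -dG*1000 / (RT) = -(16.61*1000) / 3683.102 = -4.5097855
K = exp(-4.5097855)
K = 0.01100082, rounded to 4 significant figures:

0.01100


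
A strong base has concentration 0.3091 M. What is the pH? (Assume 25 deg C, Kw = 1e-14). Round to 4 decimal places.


A strong base dissociates completely, so [OH-] equals the given concentration.
pOH = -log10([OH-]) = -log10(0.3091) = 0.509901
pH = 14 - pOH = 14 - 0.509901
pH = 13.490099, rounded to 4 dp:

13.4901


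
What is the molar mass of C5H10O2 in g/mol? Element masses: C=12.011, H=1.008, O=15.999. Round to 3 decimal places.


M = sum(count * atomic_mass) over atoms.
M = 5*12.011 + 10*1.008 + 2*15.999
M = 60.055 + 10.08 + 31.998
M = 102.133 g/mol, rounded to 3 dp:

102.133 g/mol


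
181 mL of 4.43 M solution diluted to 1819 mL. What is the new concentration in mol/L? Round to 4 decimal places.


Dilution: M1*V1 = M2*V2, solve for M2.
M2 = M1*V1 / V2
M2 = 4.43 * 181 / 1819
M2 = 801.83 / 1819
M2 = 0.44080814 mol/L, rounded to 4 dp:

0.4408 mol/L


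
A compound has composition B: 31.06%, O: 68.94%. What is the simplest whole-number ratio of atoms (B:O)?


Assume 100 g of compound, divide each mass% by atomic mass to get moles, then normalize by the smallest to get a raw atom ratio.
Moles per 100 g: B: 31.06/10.81 = 2.8733, O: 68.94/15.999 = 4.309
Raw ratio (divide by min = 2.8733): B: 1.0, O: 1.5
Multiply by 2 to clear fractions: B: 2.0 ~= 2, O: 2.999 ~= 3
Reduce by GCD to get the simplest whole-number ratio:

2:3


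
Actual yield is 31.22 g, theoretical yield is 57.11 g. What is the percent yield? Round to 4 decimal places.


% yield = 100 * actual / theoretical
% yield = 100 * 31.22 / 57.11
% yield = 54.6664332 %, rounded to 4 dp:

54.6664 %


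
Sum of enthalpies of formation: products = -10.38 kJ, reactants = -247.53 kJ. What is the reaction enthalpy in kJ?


dH_rxn = sum(dH_f products) - sum(dH_f reactants)
dH_rxn = -10.38 - (-247.53)
dH_rxn = 237.15 kJ:

237.15 kJ


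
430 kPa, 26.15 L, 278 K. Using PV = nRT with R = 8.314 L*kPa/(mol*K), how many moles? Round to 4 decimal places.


PV = nRT, solve for n = PV / (RT).
PV = 430 * 26.15 = 11244.5
RT = 8.314 * 278 = 2311.292
n = 11244.5 / 2311.292
n = 4.86502787 mol, rounded to 4 dp:

4.8650 mol


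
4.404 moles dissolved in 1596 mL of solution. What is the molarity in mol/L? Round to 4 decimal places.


Convert volume to liters: V_L = V_mL / 1000.
V_L = 1596 / 1000 = 1.596 L
M = n / V_L = 4.404 / 1.596
M = 2.7593985 mol/L, rounded to 4 dp:

2.7594 mol/L


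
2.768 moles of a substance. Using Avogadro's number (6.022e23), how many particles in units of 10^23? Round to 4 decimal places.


N = n * NA, then divide by 1e23 for the requested units.
N / 1e23 = n * 6.022
N / 1e23 = 2.768 * 6.022
N / 1e23 = 16.668896, rounded to 4 dp:

16.6689


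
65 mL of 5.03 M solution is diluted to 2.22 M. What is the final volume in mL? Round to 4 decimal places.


Dilution: M1*V1 = M2*V2, solve for V2.
V2 = M1*V1 / M2
V2 = 5.03 * 65 / 2.22
V2 = 326.95 / 2.22
V2 = 147.27477477 mL, rounded to 4 dp:

147.2748 mL


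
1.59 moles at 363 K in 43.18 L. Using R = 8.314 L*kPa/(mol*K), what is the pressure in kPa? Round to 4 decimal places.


PV = nRT, solve for P = nRT / V.
nRT = 1.59 * 8.314 * 363 = 4798.5914
P = 4798.5914 / 43.18
P = 111.12995368 kPa, rounded to 4 dp:

111.1300 kPa


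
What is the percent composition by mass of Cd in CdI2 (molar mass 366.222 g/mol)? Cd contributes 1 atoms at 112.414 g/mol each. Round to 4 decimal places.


pct = 100 * (n_elem * M_elem) / M_total
mass_contribution = 1 * 112.414 = 112.414 g/mol
pct = 100 * 112.414 / 366.222
pct = 30.69558901 %, rounded to 4 dp:

30.6956 %


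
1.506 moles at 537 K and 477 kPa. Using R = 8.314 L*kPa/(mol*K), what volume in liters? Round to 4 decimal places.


PV = nRT, solve for V = nRT / P.
nRT = 1.506 * 8.314 * 537 = 6723.7147
V = 6723.7147 / 477
V = 14.09583795 L, rounded to 4 dp:

14.0958 L


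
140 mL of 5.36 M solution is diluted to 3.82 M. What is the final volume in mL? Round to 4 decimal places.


Dilution: M1*V1 = M2*V2, solve for V2.
V2 = M1*V1 / M2
V2 = 5.36 * 140 / 3.82
V2 = 750.4 / 3.82
V2 = 196.43979058 mL, rounded to 4 dp:

196.4398 mL


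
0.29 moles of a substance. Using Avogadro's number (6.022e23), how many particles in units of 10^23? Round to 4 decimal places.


N = n * NA, then divide by 1e23 for the requested units.
N / 1e23 = n * 6.022
N / 1e23 = 0.29 * 6.022
N / 1e23 = 1.74638, rounded to 4 dp:

1.7464


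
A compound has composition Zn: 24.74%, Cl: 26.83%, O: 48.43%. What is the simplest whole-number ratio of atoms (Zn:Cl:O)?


Assume 100 g of compound, divide each mass% by atomic mass to get moles, then normalize by the smallest to get a raw atom ratio.
Moles per 100 g: Zn: 24.74/65.38 = 0.3784, Cl: 26.83/35.453 = 0.7568, O: 48.43/15.999 = 3.0271
Raw ratio (divide by min = 0.3784): Zn: 1.0, Cl: 2.0, O: 8.0
Multiply by 1 to clear fractions: Zn: 1.0 ~= 1, Cl: 2.0 ~= 2, O: 8.0 ~= 8
Reduce by GCD to get the simplest whole-number ratio:

1:2:8


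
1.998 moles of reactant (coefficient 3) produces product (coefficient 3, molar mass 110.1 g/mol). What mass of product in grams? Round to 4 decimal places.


Use the coefficient ratio to convert reactant moles to product moles, then multiply by the product's molar mass.
moles_P = moles_R * (coeff_P / coeff_R) = 1.998 * (3/3) = 1.998
mass_P = moles_P * M_P = 1.998 * 110.1
mass_P = 219.9798 g, rounded to 4 dp:

219.9798 g


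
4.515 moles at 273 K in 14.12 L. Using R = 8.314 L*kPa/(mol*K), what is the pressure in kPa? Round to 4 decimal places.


PV = nRT, solve for P = nRT / V.
nRT = 4.515 * 8.314 * 273 = 10247.7948
P = 10247.7948 / 14.12
P = 725.76450425 kPa, rounded to 4 dp:

725.7645 kPa


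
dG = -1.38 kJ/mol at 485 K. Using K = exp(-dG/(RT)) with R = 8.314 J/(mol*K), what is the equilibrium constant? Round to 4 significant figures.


dG is in kJ/mol; multiply by 1000 to match R in J/(mol*K).
RT = 8.314 * 485 = 4032.29 J/mol
exponent = -dG*1000 / (RT) = -(-1.38*1000) / 4032.29 = 0.34223729
K = exp(0.34223729)
K = 1.4080944, rounded to 4 significant figures:

1.408


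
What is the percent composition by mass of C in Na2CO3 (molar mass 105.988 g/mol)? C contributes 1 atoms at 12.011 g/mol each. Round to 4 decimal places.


pct = 100 * (n_elem * M_elem) / M_total
mass_contribution = 1 * 12.011 = 12.011 g/mol
pct = 100 * 12.011 / 105.988
pct = 11.33241499 %, rounded to 4 dp:

11.3324 %


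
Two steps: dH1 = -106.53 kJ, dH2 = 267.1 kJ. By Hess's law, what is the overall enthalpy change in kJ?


Hess's law: enthalpy is a state function, so add the step enthalpies.
dH_total = dH1 + dH2 = -106.53 + (267.1)
dH_total = 160.57 kJ:

160.57 kJ


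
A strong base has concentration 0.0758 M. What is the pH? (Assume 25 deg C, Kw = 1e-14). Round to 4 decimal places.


A strong base dissociates completely, so [OH-] equals the given concentration.
pOH = -log10([OH-]) = -log10(0.0758) = 1.120331
pH = 14 - pOH = 14 - 1.120331
pH = 12.879669, rounded to 4 dp:

12.8797


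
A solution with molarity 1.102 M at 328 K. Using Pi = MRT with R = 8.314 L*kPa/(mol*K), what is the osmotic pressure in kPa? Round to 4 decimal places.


Osmotic pressure (van't Hoff): Pi = M*R*T.
RT = 8.314 * 328 = 2726.992
Pi = 1.102 * 2726.992
Pi = 3005.145184 kPa, rounded to 4 dp:

3005.1452 kPa


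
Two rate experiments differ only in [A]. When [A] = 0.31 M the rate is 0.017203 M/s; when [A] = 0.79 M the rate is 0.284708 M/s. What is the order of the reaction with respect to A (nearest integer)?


Rate is proportional to [A]^n, so rate2/rate1 = ([A]2/[A]1)^n. Take logs to solve for n.
rate2/rate1 = 0.284708 / 0.017203 = 16.5499
[A]2/[A]1 = 0.79 / 0.31 = 2.5484
n = ln(16.5499) / ln(2.5484) = 3.0
Nearest integer order:

3


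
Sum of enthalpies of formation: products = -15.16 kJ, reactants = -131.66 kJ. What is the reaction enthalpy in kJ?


dH_rxn = sum(dH_f products) - sum(dH_f reactants)
dH_rxn = -15.16 - (-131.66)
dH_rxn = 116.5 kJ:

116.50 kJ


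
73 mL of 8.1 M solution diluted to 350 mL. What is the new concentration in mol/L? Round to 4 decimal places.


Dilution: M1*V1 = M2*V2, solve for M2.
M2 = M1*V1 / V2
M2 = 8.1 * 73 / 350
M2 = 591.3 / 350
M2 = 1.68942857 mol/L, rounded to 4 dp:

1.6894 mol/L


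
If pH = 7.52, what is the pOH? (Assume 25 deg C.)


At 25 deg C, pH + pOH = 14.
pOH = 14 - pH = 14 - 7.52
pOH = 6.48:

6.48


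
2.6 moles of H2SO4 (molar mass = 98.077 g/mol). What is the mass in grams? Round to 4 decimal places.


mass = n * M
mass = 2.6 * 98.077
mass = 255.0002 g, rounded to 4 dp:

255.0002 g


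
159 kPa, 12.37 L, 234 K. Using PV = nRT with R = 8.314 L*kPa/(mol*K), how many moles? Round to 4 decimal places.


PV = nRT, solve for n = PV / (RT).
PV = 159 * 12.37 = 1966.83
RT = 8.314 * 234 = 1945.476
n = 1966.83 / 1945.476
n = 1.01097623 mol, rounded to 4 dp:

1.0110 mol


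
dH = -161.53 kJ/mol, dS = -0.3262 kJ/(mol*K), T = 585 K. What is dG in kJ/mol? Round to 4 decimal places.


Gibbs: dG = dH - T*dS (consistent units, dS already in kJ/(mol*K)).
T*dS = 585 * -0.3262 = -190.827
dG = -161.53 - (-190.827)
dG = 29.297 kJ/mol, rounded to 4 dp:

29.2970 kJ/mol


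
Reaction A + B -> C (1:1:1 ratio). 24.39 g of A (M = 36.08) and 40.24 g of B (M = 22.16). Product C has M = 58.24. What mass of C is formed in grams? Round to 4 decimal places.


Find moles of each reactant; the smaller value is the limiting reagent in a 1:1:1 reaction, so moles_C equals moles of the limiter.
n_A = mass_A / M_A = 24.39 / 36.08 = 0.675998 mol
n_B = mass_B / M_B = 40.24 / 22.16 = 1.815884 mol
Limiting reagent: A (smaller), n_limiting = 0.675998 mol
mass_C = n_limiting * M_C = 0.675998 * 58.24
mass_C = 39.37012352 g, rounded to 4 dp:

39.3701 g


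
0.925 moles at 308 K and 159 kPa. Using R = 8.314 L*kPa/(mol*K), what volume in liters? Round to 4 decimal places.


PV = nRT, solve for V = nRT / P.
nRT = 0.925 * 8.314 * 308 = 2368.6586
V = 2368.6586 / 159
V = 14.8972239 L, rounded to 4 dp:

14.8972 L


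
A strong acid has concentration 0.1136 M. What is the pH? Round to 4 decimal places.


A strong acid dissociates completely, so [H+] equals the given concentration.
pH = -log10([H+]) = -log10(0.1136)
pH = 0.94462167, rounded to 4 dp:

0.9446


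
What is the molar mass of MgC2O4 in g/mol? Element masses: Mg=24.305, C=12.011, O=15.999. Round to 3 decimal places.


M = sum(count * atomic_mass) over atoms.
M = 1*24.305 + 2*12.011 + 4*15.999
M = 24.305 + 24.022 + 63.996
M = 112.323 g/mol, rounded to 3 dp:

112.323 g/mol


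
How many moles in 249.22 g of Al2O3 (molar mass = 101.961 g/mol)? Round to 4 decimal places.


n = mass / M
n = 249.22 / 101.961
n = 2.44426791 mol, rounded to 4 dp:

2.4443 mol


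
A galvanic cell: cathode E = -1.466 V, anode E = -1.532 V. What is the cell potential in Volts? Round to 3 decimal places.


Standard cell potential: E_cell = E_cathode - E_anode.
E_cell = -1.466 - (-1.532)
E_cell = 0.066 V, rounded to 3 dp:

0.066 V


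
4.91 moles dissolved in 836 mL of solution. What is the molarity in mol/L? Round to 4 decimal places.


Convert volume to liters: V_L = V_mL / 1000.
V_L = 836 / 1000 = 0.836 L
M = n / V_L = 4.91 / 0.836
M = 5.87320574 mol/L, rounded to 4 dp:

5.8732 mol/L


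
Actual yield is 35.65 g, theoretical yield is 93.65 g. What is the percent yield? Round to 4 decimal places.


% yield = 100 * actual / theoretical
% yield = 100 * 35.65 / 93.65
% yield = 38.06727176 %, rounded to 4 dp:

38.0673 %


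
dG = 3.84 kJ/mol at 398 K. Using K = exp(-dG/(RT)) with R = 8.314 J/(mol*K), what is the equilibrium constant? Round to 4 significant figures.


dG is in kJ/mol; multiply by 1000 to match R in J/(mol*K).
RT = 8.314 * 398 = 3308.972 J/mol
exponent = -dG*1000 / (RT) = -(3.84*1000) / 3308.972 = -1.16048126
K = exp(-1.16048126)
K = 0.31333535, rounded to 4 significant figures:

0.3133


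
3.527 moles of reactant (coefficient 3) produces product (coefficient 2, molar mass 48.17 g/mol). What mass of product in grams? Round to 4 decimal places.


Use the coefficient ratio to convert reactant moles to product moles, then multiply by the product's molar mass.
moles_P = moles_R * (coeff_P / coeff_R) = 3.527 * (2/3) = 2.351333
mass_P = moles_P * M_P = 2.351333 * 48.17
mass_P = 113.26371061 g, rounded to 4 dp:

113.2637 g


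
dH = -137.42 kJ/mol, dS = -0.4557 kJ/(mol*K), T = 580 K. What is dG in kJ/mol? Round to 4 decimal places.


Gibbs: dG = dH - T*dS (consistent units, dS already in kJ/(mol*K)).
T*dS = 580 * -0.4557 = -264.306
dG = -137.42 - (-264.306)
dG = 126.886 kJ/mol, rounded to 4 dp:

126.8860 kJ/mol


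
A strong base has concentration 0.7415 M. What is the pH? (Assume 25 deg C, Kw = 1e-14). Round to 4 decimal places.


A strong base dissociates completely, so [OH-] equals the given concentration.
pOH = -log10([OH-]) = -log10(0.7415) = 0.129889
pH = 14 - pOH = 14 - 0.129889
pH = 13.870111, rounded to 4 dp:

13.8701


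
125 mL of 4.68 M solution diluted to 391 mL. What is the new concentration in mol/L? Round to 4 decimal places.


Dilution: M1*V1 = M2*V2, solve for M2.
M2 = M1*V1 / V2
M2 = 4.68 * 125 / 391
M2 = 585.0 / 391
M2 = 1.49616368 mol/L, rounded to 4 dp:

1.4962 mol/L


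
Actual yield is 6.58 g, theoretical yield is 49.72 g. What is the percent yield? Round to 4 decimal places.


% yield = 100 * actual / theoretical
% yield = 100 * 6.58 / 49.72
% yield = 13.23411102 %, rounded to 4 dp:

13.2341 %


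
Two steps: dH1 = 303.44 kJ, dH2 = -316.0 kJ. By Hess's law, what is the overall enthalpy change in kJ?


Hess's law: enthalpy is a state function, so add the step enthalpies.
dH_total = dH1 + dH2 = 303.44 + (-316.0)
dH_total = -12.56 kJ:

-12.56 kJ


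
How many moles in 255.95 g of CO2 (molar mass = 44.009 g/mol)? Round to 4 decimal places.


n = mass / M
n = 255.95 / 44.009
n = 5.81585585 mol, rounded to 4 dp:

5.8159 mol


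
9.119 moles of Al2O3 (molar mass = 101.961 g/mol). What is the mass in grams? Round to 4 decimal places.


mass = n * M
mass = 9.119 * 101.961
mass = 929.782359 g, rounded to 4 dp:

929.7824 g


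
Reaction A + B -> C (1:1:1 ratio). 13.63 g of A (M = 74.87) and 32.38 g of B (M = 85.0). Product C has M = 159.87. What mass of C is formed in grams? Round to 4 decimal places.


Find moles of each reactant; the smaller value is the limiting reagent in a 1:1:1 reaction, so moles_C equals moles of the limiter.
n_A = mass_A / M_A = 13.63 / 74.87 = 0.182049 mol
n_B = mass_B / M_B = 32.38 / 85.0 = 0.380941 mol
Limiting reagent: A (smaller), n_limiting = 0.182049 mol
mass_C = n_limiting * M_C = 0.182049 * 159.87
mass_C = 29.10417363 g, rounded to 4 dp:

29.1042 g


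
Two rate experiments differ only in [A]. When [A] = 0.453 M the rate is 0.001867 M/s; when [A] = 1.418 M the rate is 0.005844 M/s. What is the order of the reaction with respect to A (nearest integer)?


Rate is proportional to [A]^n, so rate2/rate1 = ([A]2/[A]1)^n. Take logs to solve for n.
rate2/rate1 = 0.005844 / 0.001867 = 3.1302
[A]2/[A]1 = 1.418 / 0.453 = 3.1302
n = ln(3.1302) / ln(3.1302) = 1.0
Nearest integer order:

1


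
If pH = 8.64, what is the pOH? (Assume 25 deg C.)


At 25 deg C, pH + pOH = 14.
pOH = 14 - pH = 14 - 8.64
pOH = 5.36:

5.36


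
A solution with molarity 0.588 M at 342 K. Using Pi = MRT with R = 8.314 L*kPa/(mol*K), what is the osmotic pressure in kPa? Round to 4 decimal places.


Osmotic pressure (van't Hoff): Pi = M*R*T.
RT = 8.314 * 342 = 2843.388
Pi = 0.588 * 2843.388
Pi = 1671.912144 kPa, rounded to 4 dp:

1671.9121 kPa


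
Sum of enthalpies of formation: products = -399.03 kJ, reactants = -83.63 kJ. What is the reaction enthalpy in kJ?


dH_rxn = sum(dH_f products) - sum(dH_f reactants)
dH_rxn = -399.03 - (-83.63)
dH_rxn = -315.4 kJ:

-315.40 kJ


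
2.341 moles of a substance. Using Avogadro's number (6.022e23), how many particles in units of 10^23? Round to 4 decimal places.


N = n * NA, then divide by 1e23 for the requested units.
N / 1e23 = n * 6.022
N / 1e23 = 2.341 * 6.022
N / 1e23 = 14.097502, rounded to 4 dp:

14.0975


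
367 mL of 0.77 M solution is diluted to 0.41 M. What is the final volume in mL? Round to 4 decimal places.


Dilution: M1*V1 = M2*V2, solve for V2.
V2 = M1*V1 / M2
V2 = 0.77 * 367 / 0.41
V2 = 282.59 / 0.41
V2 = 689.24390244 mL, rounded to 4 dp:

689.2439 mL


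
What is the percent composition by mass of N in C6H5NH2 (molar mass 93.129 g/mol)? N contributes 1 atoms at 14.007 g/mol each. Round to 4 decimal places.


pct = 100 * (n_elem * M_elem) / M_total
mass_contribution = 1 * 14.007 = 14.007 g/mol
pct = 100 * 14.007 / 93.129
pct = 15.04042779 %, rounded to 4 dp:

15.0404 %


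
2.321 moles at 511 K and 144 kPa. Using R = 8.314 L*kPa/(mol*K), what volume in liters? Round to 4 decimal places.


PV = nRT, solve for V = nRT / P.
nRT = 2.321 * 8.314 * 511 = 9860.6617
V = 9860.6617 / 144
V = 68.47681736 L, rounded to 4 dp:

68.4768 L


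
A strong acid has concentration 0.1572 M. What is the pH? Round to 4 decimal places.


A strong acid dissociates completely, so [H+] equals the given concentration.
pH = -log10([H+]) = -log10(0.1572)
pH = 0.80354746, rounded to 4 dp:

0.8035


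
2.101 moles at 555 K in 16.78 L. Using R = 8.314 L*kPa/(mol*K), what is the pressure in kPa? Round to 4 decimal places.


PV = nRT, solve for P = nRT / V.
nRT = 2.101 * 8.314 * 555 = 9694.5813
P = 9694.5813 / 16.78
P = 577.74620381 kPa, rounded to 4 dp:

577.7462 kPa


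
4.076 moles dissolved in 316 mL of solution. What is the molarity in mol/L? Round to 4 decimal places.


Convert volume to liters: V_L = V_mL / 1000.
V_L = 316 / 1000 = 0.316 L
M = n / V_L = 4.076 / 0.316
M = 12.89873418 mol/L, rounded to 4 dp:

12.8987 mol/L


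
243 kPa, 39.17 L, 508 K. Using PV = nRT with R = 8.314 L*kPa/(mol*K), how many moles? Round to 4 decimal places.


PV = nRT, solve for n = PV / (RT).
PV = 243 * 39.17 = 9518.31
RT = 8.314 * 508 = 4223.512
n = 9518.31 / 4223.512
n = 2.25364815 mol, rounded to 4 dp:

2.2536 mol


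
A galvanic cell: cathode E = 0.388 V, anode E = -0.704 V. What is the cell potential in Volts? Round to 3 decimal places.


Standard cell potential: E_cell = E_cathode - E_anode.
E_cell = 0.388 - (-0.704)
E_cell = 1.092 V, rounded to 3 dp:

1.092 V


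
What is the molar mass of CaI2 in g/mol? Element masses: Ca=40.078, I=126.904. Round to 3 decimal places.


M = sum(count * atomic_mass) over atoms.
M = 1*40.078 + 2*126.904
M = 40.078 + 253.808
M = 293.886 g/mol, rounded to 3 dp:

293.886 g/mol


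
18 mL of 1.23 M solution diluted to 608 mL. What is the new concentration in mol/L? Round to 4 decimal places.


Dilution: M1*V1 = M2*V2, solve for M2.
M2 = M1*V1 / V2
M2 = 1.23 * 18 / 608
M2 = 22.14 / 608
M2 = 0.03641447 mol/L, rounded to 4 dp:

0.0364 mol/L


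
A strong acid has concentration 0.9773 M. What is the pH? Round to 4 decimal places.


A strong acid dissociates completely, so [H+] equals the given concentration.
pH = -log10([H+]) = -log10(0.9773)
pH = 0.0099721, rounded to 4 dp:

0.0100


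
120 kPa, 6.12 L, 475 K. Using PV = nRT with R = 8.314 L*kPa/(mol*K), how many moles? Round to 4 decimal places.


PV = nRT, solve for n = PV / (RT).
PV = 120 * 6.12 = 734.4
RT = 8.314 * 475 = 3949.15
n = 734.4 / 3949.15
n = 0.18596407 mol, rounded to 4 dp:

0.1860 mol


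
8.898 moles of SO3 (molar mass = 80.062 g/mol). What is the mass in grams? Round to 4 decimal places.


mass = n * M
mass = 8.898 * 80.062
mass = 712.391676 g, rounded to 4 dp:

712.3917 g


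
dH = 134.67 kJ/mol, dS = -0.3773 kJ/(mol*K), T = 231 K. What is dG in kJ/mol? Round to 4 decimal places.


Gibbs: dG = dH - T*dS (consistent units, dS already in kJ/(mol*K)).
T*dS = 231 * -0.3773 = -87.1563
dG = 134.67 - (-87.1563)
dG = 221.8263 kJ/mol, rounded to 4 dp:

221.8263 kJ/mol


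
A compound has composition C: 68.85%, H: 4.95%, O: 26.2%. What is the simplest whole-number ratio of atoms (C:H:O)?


Assume 100 g of compound, divide each mass% by atomic mass to get moles, then normalize by the smallest to get a raw atom ratio.
Moles per 100 g: C: 68.85/12.011 = 5.7322, H: 4.95/1.008 = 4.9107, O: 26.2/15.999 = 1.6376
Raw ratio (divide by min = 1.6376): C: 3.5, H: 2.999, O: 1.0
Multiply by 2 to clear fractions: C: 7.001 ~= 7, H: 5.997 ~= 6, O: 2.0 ~= 2
Reduce by GCD to get the simplest whole-number ratio:

7:6:2


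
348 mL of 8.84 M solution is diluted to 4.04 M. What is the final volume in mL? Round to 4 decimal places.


Dilution: M1*V1 = M2*V2, solve for V2.
V2 = M1*V1 / M2
V2 = 8.84 * 348 / 4.04
V2 = 3076.32 / 4.04
V2 = 761.46534653 mL, rounded to 4 dp:

761.4653 mL


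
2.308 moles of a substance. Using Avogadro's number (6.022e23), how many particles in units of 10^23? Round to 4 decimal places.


N = n * NA, then divide by 1e23 for the requested units.
N / 1e23 = n * 6.022
N / 1e23 = 2.308 * 6.022
N / 1e23 = 13.898776, rounded to 4 dp:

13.8988


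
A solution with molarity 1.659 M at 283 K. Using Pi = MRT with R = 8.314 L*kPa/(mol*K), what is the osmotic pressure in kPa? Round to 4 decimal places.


Osmotic pressure (van't Hoff): Pi = M*R*T.
RT = 8.314 * 283 = 2352.862
Pi = 1.659 * 2352.862
Pi = 3903.398058 kPa, rounded to 4 dp:

3903.3981 kPa


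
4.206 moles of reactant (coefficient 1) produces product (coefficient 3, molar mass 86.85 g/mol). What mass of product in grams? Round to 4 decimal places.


Use the coefficient ratio to convert reactant moles to product moles, then multiply by the product's molar mass.
moles_P = moles_R * (coeff_P / coeff_R) = 4.206 * (3/1) = 12.618
mass_P = moles_P * M_P = 12.618 * 86.85
mass_P = 1095.8733 g, rounded to 4 dp:

1095.8733 g


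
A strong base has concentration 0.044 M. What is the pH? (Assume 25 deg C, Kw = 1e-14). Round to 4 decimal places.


A strong base dissociates completely, so [OH-] equals the given concentration.
pOH = -log10([OH-]) = -log10(0.044) = 1.356547
pH = 14 - pOH = 14 - 1.356547
pH = 12.643453, rounded to 4 dp:

12.6435


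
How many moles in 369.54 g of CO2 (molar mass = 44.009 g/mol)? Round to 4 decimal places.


n = mass / M
n = 369.54 / 44.009
n = 8.39691881 mol, rounded to 4 dp:

8.3969 mol


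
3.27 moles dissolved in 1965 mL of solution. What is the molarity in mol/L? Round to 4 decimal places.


Convert volume to liters: V_L = V_mL / 1000.
V_L = 1965 / 1000 = 1.965 L
M = n / V_L = 3.27 / 1.965
M = 1.66412214 mol/L, rounded to 4 dp:

1.6641 mol/L


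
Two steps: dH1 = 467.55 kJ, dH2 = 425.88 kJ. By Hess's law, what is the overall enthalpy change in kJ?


Hess's law: enthalpy is a state function, so add the step enthalpies.
dH_total = dH1 + dH2 = 467.55 + (425.88)
dH_total = 893.43 kJ:

893.43 kJ


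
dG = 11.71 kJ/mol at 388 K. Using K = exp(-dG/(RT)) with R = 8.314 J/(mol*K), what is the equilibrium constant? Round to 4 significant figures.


dG is in kJ/mol; multiply by 1000 to match R in J/(mol*K).
RT = 8.314 * 388 = 3225.832 J/mol
exponent = -dG*1000 / (RT) = -(11.71*1000) / 3225.832 = -3.63007125
K = exp(-3.63007125)
K = 0.026514295, rounded to 4 significant figures:

0.02651


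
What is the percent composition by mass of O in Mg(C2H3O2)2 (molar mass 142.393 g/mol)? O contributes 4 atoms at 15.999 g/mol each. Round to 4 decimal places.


pct = 100 * (n_elem * M_elem) / M_total
mass_contribution = 4 * 15.999 = 63.996 g/mol
pct = 100 * 63.996 / 142.393
pct = 44.94322052 %, rounded to 4 dp:

44.9432 %


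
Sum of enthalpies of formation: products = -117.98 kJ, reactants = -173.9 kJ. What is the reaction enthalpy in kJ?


dH_rxn = sum(dH_f products) - sum(dH_f reactants)
dH_rxn = -117.98 - (-173.9)
dH_rxn = 55.92 kJ:

55.92 kJ


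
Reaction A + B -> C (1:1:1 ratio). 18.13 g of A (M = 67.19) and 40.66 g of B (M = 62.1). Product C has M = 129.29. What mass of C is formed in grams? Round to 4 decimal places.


Find moles of each reactant; the smaller value is the limiting reagent in a 1:1:1 reaction, so moles_C equals moles of the limiter.
n_A = mass_A / M_A = 18.13 / 67.19 = 0.269832 mol
n_B = mass_B / M_B = 40.66 / 62.1 = 0.65475 mol
Limiting reagent: A (smaller), n_limiting = 0.269832 mol
mass_C = n_limiting * M_C = 0.269832 * 129.29
mass_C = 34.88657928 g, rounded to 4 dp:

34.8866 g


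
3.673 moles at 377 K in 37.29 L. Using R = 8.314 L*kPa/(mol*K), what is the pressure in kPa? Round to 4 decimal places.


PV = nRT, solve for P = nRT / V.
nRT = 3.673 * 8.314 * 377 = 11512.5704
P = 11512.5704 / 37.29
P = 308.73076964 kPa, rounded to 4 dp:

308.7308 kPa


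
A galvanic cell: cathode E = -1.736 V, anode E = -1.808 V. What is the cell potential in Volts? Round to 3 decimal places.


Standard cell potential: E_cell = E_cathode - E_anode.
E_cell = -1.736 - (-1.808)
E_cell = 0.072 V, rounded to 3 dp:

0.072 V


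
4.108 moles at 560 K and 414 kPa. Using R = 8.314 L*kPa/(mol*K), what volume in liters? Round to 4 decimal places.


PV = nRT, solve for V = nRT / P.
nRT = 4.108 * 8.314 * 560 = 19126.1907
V = 19126.1907 / 414
V = 46.19852826 L, rounded to 4 dp:

46.1985 L


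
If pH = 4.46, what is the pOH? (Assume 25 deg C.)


At 25 deg C, pH + pOH = 14.
pOH = 14 - pH = 14 - 4.46
pOH = 9.54:

9.54


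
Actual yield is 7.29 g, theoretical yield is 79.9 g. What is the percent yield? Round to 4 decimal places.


% yield = 100 * actual / theoretical
% yield = 100 * 7.29 / 79.9
% yield = 9.12390488 %, rounded to 4 dp:

9.1239 %


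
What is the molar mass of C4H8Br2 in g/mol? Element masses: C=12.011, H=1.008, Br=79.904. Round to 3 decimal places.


M = sum(count * atomic_mass) over atoms.
M = 4*12.011 + 8*1.008 + 2*79.904
M = 48.044 + 8.064 + 159.808
M = 215.916 g/mol, rounded to 3 dp:

215.916 g/mol


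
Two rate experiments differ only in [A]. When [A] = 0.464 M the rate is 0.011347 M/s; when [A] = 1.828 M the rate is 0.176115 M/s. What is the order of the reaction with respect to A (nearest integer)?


Rate is proportional to [A]^n, so rate2/rate1 = ([A]2/[A]1)^n. Take logs to solve for n.
rate2/rate1 = 0.176115 / 0.011347 = 15.5208
[A]2/[A]1 = 1.828 / 0.464 = 3.9397
n = ln(15.5208) / ln(3.9397) = 2.0
Nearest integer order:

2


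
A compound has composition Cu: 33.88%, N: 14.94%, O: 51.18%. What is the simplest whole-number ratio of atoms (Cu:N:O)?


Assume 100 g of compound, divide each mass% by atomic mass to get moles, then normalize by the smallest to get a raw atom ratio.
Moles per 100 g: Cu: 33.88/63.546 = 0.5332, N: 14.94/14.007 = 1.0666, O: 51.18/15.999 = 3.1989
Raw ratio (divide by min = 0.5332): Cu: 1.0, N: 2.001, O: 6.0
Multiply by 1 to clear fractions: Cu: 1.0 ~= 1, N: 2.001 ~= 2, O: 6.0 ~= 6
Reduce by GCD to get the simplest whole-number ratio:

1:2:6


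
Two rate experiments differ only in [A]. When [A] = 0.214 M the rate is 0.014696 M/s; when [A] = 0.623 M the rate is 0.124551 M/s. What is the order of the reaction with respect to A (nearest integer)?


Rate is proportional to [A]^n, so rate2/rate1 = ([A]2/[A]1)^n. Take logs to solve for n.
rate2/rate1 = 0.124551 / 0.014696 = 8.4752
[A]2/[A]1 = 0.623 / 0.214 = 2.9112
n = ln(8.4752) / ln(2.9112) = 2.0
Nearest integer order:

2


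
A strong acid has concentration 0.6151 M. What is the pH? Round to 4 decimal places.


A strong acid dissociates completely, so [H+] equals the given concentration.
pH = -log10([H+]) = -log10(0.6151)
pH = 0.21105427, rounded to 4 dp:

0.2111


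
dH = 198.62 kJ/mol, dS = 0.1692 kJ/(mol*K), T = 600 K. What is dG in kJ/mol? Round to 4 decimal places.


Gibbs: dG = dH - T*dS (consistent units, dS already in kJ/(mol*K)).
T*dS = 600 * 0.1692 = 101.52
dG = 198.62 - (101.52)
dG = 97.1 kJ/mol, rounded to 4 dp:

97.1000 kJ/mol


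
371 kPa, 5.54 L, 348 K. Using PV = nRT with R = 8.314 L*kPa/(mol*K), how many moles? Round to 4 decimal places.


PV = nRT, solve for n = PV / (RT).
PV = 371 * 5.54 = 2055.34
RT = 8.314 * 348 = 2893.272
n = 2055.34 / 2893.272
n = 0.71038603 mol, rounded to 4 dp:

0.7104 mol


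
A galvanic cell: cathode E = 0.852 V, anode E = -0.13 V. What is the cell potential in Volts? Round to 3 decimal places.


Standard cell potential: E_cell = E_cathode - E_anode.
E_cell = 0.852 - (-0.13)
E_cell = 0.982 V, rounded to 3 dp:

0.982 V


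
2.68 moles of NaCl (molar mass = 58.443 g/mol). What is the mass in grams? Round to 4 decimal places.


mass = n * M
mass = 2.68 * 58.443
mass = 156.62724 g, rounded to 4 dp:

156.6272 g


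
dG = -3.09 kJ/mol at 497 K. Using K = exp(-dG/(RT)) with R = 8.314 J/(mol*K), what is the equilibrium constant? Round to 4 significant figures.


dG is in kJ/mol; multiply by 1000 to match R in J/(mol*K).
RT = 8.314 * 497 = 4132.058 J/mol
exponent = -dG*1000 / (RT) = -(-3.09*1000) / 4132.058 = 0.74781138
K = exp(0.74781138)
K = 2.1123718, rounded to 4 significant figures:

2.112


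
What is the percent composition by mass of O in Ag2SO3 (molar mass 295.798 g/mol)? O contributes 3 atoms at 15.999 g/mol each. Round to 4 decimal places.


pct = 100 * (n_elem * M_elem) / M_total
mass_contribution = 3 * 15.999 = 47.997 g/mol
pct = 100 * 47.997 / 295.798
pct = 16.22627604 %, rounded to 4 dp:

16.2263 %


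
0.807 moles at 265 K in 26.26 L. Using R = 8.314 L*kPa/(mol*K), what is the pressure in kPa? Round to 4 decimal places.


PV = nRT, solve for P = nRT / V.
nRT = 0.807 * 8.314 * 265 = 1777.9905
P = 1777.9905 / 26.26
P = 67.70717822 kPa, rounded to 4 dp:

67.7072 kPa


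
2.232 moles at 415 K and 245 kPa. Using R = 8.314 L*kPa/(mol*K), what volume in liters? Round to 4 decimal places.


PV = nRT, solve for V = nRT / P.
nRT = 2.232 * 8.314 * 415 = 7701.0919
V = 7701.0919 / 245
V = 31.43302816 L, rounded to 4 dp:

31.4330 L


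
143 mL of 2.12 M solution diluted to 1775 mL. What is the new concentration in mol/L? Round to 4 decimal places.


Dilution: M1*V1 = M2*V2, solve for M2.
M2 = M1*V1 / V2
M2 = 2.12 * 143 / 1775
M2 = 303.16 / 1775
M2 = 0.17079437 mol/L, rounded to 4 dp:

0.1708 mol/L


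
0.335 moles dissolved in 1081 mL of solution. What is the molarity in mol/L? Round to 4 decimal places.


Convert volume to liters: V_L = V_mL / 1000.
V_L = 1081 / 1000 = 1.081 L
M = n / V_L = 0.335 / 1.081
M = 0.30989824 mol/L, rounded to 4 dp:

0.3099 mol/L


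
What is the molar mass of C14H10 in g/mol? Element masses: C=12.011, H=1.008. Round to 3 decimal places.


M = sum(count * atomic_mass) over atoms.
M = 14*12.011 + 10*1.008
M = 168.154 + 10.08
M = 178.234 g/mol, rounded to 3 dp:

178.234 g/mol


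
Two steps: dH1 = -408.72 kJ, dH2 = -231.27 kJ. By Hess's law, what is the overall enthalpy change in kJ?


Hess's law: enthalpy is a state function, so add the step enthalpies.
dH_total = dH1 + dH2 = -408.72 + (-231.27)
dH_total = -639.99 kJ:

-639.99 kJ


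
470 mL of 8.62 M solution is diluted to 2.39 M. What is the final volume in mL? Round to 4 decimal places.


Dilution: M1*V1 = M2*V2, solve for V2.
V2 = M1*V1 / M2
V2 = 8.62 * 470 / 2.39
V2 = 4051.4 / 2.39
V2 = 1695.14644351 mL, rounded to 4 dp:

1695.1464 mL


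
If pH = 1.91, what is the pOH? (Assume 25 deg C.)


At 25 deg C, pH + pOH = 14.
pOH = 14 - pH = 14 - 1.91
pOH = 12.09:

12.09


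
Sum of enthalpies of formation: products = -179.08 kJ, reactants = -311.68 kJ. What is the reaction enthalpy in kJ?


dH_rxn = sum(dH_f products) - sum(dH_f reactants)
dH_rxn = -179.08 - (-311.68)
dH_rxn = 132.6 kJ:

132.60 kJ


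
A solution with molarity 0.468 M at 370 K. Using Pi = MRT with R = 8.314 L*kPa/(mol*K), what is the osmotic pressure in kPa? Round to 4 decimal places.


Osmotic pressure (van't Hoff): Pi = M*R*T.
RT = 8.314 * 370 = 3076.18
Pi = 0.468 * 3076.18
Pi = 1439.65224 kPa, rounded to 4 dp:

1439.6522 kPa


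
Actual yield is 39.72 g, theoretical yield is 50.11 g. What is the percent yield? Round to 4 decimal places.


% yield = 100 * actual / theoretical
% yield = 100 * 39.72 / 50.11
% yield = 79.26561565 %, rounded to 4 dp:

79.2656 %


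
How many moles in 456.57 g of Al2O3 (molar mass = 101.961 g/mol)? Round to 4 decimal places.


n = mass / M
n = 456.57 / 101.961
n = 4.4778886 mol, rounded to 4 dp:

4.4779 mol


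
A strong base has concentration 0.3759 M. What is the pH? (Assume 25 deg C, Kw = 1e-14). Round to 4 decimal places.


A strong base dissociates completely, so [OH-] equals the given concentration.
pOH = -log10([OH-]) = -log10(0.3759) = 0.424928
pH = 14 - pOH = 14 - 0.424928
pH = 13.575072, rounded to 4 dp:

13.5751


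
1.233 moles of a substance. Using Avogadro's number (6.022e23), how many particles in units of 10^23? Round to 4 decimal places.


N = n * NA, then divide by 1e23 for the requested units.
N / 1e23 = n * 6.022
N / 1e23 = 1.233 * 6.022
N / 1e23 = 7.425126, rounded to 4 dp:

7.4251


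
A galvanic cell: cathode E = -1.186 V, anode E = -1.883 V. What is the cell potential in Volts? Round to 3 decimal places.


Standard cell potential: E_cell = E_cathode - E_anode.
E_cell = -1.186 - (-1.883)
E_cell = 0.697 V, rounded to 3 dp:

0.697 V


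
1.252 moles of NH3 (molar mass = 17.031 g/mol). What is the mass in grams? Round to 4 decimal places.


mass = n * M
mass = 1.252 * 17.031
mass = 21.322812 g, rounded to 4 dp:

21.3228 g


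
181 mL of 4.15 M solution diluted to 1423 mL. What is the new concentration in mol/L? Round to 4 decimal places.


Dilution: M1*V1 = M2*V2, solve for M2.
M2 = M1*V1 / V2
M2 = 4.15 * 181 / 1423
M2 = 751.15 / 1423
M2 = 0.52786367 mol/L, rounded to 4 dp:

0.5279 mol/L


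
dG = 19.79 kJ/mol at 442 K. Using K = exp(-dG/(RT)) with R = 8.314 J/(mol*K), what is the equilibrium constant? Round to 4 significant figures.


dG is in kJ/mol; multiply by 1000 to match R in J/(mol*K).
RT = 8.314 * 442 = 3674.788 J/mol
exponent = -dG*1000 / (RT) = -(19.79*1000) / 3674.788 = -5.38534468
K = exp(-5.38534468)
K = 0.0045832603, rounded to 4 significant figures:

0.004583


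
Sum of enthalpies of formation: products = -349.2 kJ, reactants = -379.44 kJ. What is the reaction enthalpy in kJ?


dH_rxn = sum(dH_f products) - sum(dH_f reactants)
dH_rxn = -349.2 - (-379.44)
dH_rxn = 30.24 kJ:

30.24 kJ


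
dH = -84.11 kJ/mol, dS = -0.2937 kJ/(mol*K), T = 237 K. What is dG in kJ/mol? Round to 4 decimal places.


Gibbs: dG = dH - T*dS (consistent units, dS already in kJ/(mol*K)).
T*dS = 237 * -0.2937 = -69.6069
dG = -84.11 - (-69.6069)
dG = -14.5031 kJ/mol, rounded to 4 dp:

-14.5031 kJ/mol


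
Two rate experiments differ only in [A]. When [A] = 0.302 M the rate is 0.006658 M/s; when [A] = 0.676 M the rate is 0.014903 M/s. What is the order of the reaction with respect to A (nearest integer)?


Rate is proportional to [A]^n, so rate2/rate1 = ([A]2/[A]1)^n. Take logs to solve for n.
rate2/rate1 = 0.014903 / 0.006658 = 2.2384
[A]2/[A]1 = 0.676 / 0.302 = 2.2384
n = ln(2.2384) / ln(2.2384) = 1.0
Nearest integer order:

1


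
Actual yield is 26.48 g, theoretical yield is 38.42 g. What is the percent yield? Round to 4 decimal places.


% yield = 100 * actual / theoretical
% yield = 100 * 26.48 / 38.42
% yield = 68.92243623 %, rounded to 4 dp:

68.9224 %


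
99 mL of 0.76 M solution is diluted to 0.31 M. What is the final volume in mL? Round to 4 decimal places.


Dilution: M1*V1 = M2*V2, solve for V2.
V2 = M1*V1 / M2
V2 = 0.76 * 99 / 0.31
V2 = 75.24 / 0.31
V2 = 242.70967742 mL, rounded to 4 dp:

242.7097 mL


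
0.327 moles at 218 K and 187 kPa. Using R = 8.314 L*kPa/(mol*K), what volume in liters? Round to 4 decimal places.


PV = nRT, solve for V = nRT / P.
nRT = 0.327 * 8.314 * 218 = 592.6718
V = 592.6718 / 187
V = 3.16936791 L, rounded to 4 dp:

3.1694 L


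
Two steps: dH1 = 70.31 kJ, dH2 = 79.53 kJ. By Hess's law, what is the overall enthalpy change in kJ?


Hess's law: enthalpy is a state function, so add the step enthalpies.
dH_total = dH1 + dH2 = 70.31 + (79.53)
dH_total = 149.84 kJ:

149.84 kJ


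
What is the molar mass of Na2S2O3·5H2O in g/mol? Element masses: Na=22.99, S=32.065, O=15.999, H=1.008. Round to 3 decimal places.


M = sum(count * atomic_mass) over atoms.
M = 2*22.99 + 2*32.065 + 8*15.999 + 10*1.008
M = 45.98 + 64.13 + 127.992 + 10.08
M = 248.182 g/mol, rounded to 3 dp:

248.182 g/mol


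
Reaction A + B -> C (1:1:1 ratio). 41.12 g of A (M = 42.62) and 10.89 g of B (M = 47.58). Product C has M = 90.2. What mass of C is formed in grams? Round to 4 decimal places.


Find moles of each reactant; the smaller value is the limiting reagent in a 1:1:1 reaction, so moles_C equals moles of the limiter.
n_A = mass_A / M_A = 41.12 / 42.62 = 0.964805 mol
n_B = mass_B / M_B = 10.89 / 47.58 = 0.228878 mol
Limiting reagent: B (smaller), n_limiting = 0.228878 mol
mass_C = n_limiting * M_C = 0.228878 * 90.2
mass_C = 20.6447956 g, rounded to 4 dp:

20.6448 g


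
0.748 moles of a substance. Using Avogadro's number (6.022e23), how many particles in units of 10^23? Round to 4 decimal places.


N = n * NA, then divide by 1e23 for the requested units.
N / 1e23 = n * 6.022
N / 1e23 = 0.748 * 6.022
N / 1e23 = 4.504456, rounded to 4 dp:

4.5045


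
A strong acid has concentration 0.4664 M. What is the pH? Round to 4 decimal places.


A strong acid dissociates completely, so [H+] equals the given concentration.
pH = -log10([H+]) = -log10(0.4664)
pH = 0.33124146, rounded to 4 dp:

0.3312


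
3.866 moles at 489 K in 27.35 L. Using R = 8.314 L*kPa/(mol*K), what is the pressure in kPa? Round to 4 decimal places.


PV = nRT, solve for P = nRT / V.
nRT = 3.866 * 8.314 * 489 = 15717.4008
P = 15717.4008 / 27.35
P = 574.67644607 kPa, rounded to 4 dp:

574.6764 kPa


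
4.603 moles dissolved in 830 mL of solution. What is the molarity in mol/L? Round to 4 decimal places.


Convert volume to liters: V_L = V_mL / 1000.
V_L = 830 / 1000 = 0.83 L
M = n / V_L = 4.603 / 0.83
M = 5.54578313 mol/L, rounded to 4 dp:

5.5458 mol/L


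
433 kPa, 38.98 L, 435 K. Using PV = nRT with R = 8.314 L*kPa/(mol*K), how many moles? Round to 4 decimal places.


PV = nRT, solve for n = PV / (RT).
PV = 433 * 38.98 = 16878.34
RT = 8.314 * 435 = 3616.59
n = 16878.34 / 3616.59
n = 4.66692105 mol, rounded to 4 dp:

4.6669 mol


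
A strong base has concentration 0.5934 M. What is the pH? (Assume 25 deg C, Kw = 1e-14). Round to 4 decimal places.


A strong base dissociates completely, so [OH-] equals the given concentration.
pOH = -log10([OH-]) = -log10(0.5934) = 0.226652
pH = 14 - pOH = 14 - 0.226652
pH = 13.773348, rounded to 4 dp:

13.7733
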